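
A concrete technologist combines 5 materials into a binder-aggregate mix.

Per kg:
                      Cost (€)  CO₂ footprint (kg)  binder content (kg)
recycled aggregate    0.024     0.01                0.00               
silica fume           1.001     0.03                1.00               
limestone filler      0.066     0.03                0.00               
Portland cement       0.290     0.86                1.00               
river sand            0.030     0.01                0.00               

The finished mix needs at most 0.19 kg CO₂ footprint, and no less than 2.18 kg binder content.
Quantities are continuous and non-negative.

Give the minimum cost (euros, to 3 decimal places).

Let x1 = kg of recycled aggregate, x2 = kg of silica fume, x3 = kg of limestone filler, x4 = kg of Portland cement, x5 = kg of river sand.
Minimise 0.024x1 + 1.001x2 + 0.066x3 + 0.29x4 + 0.03x5 with:
  0.01x1 + 0.03x2 + 0.03x3 + 0.86x4 + 0.01x5 ≤ 0.19   (CO₂ footprint)
  1x2 + 1x4 ≥ 2.18   (binder content)
  x1, x2, x3, x4, x5 ≥ 0.
The minimum-cost mix takes nothing from recycled aggregate, limestone filler, river sand — only silica fume, Portland cement. Binding constraints: CO₂ footprint and binder content.
That vertex is x2 = 2.0299, x4 = 0.15012.
Total cost: 1.001·2.0299 + 0.29·0.15012 = 2.07546.

€2.075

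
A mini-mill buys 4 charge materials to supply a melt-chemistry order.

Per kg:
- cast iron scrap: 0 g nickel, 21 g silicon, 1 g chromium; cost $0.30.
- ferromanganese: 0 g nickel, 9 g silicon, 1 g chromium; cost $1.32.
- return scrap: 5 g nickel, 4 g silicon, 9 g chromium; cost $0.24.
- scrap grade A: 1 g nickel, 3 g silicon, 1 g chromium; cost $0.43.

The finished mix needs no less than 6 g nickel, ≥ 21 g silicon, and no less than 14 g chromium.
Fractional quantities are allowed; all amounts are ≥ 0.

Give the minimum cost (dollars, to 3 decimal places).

$0.570

Let x1 = kg of cast iron scrap, x2 = kg of ferromanganese, x3 = kg of return scrap, x4 = kg of scrap grade A.
min 0.3x1 + 1.32x2 + 0.24x3 + 0.43x4 subject to:
  5x3 + 1x4 ≥ 6   (nickel)
  21x1 + 9x2 + 4x3 + 3x4 ≥ 21   (silicon)
  1x1 + 1x2 + 9x3 + 1x4 ≥ 14   (chromium)
  x1, x2, x3, x4 ≥ 0.
The optimal basis is {cast iron scrap, return scrap}; ferromanganese, scrap grade A drop out. Binding constraints: silicon and chromium.
Optimal quantities: cast iron scrap = 0.7189 kg, return scrap = 1.476 kg.
Objective = 0.3·0.7189 + 0.24·1.476 = 0.56991.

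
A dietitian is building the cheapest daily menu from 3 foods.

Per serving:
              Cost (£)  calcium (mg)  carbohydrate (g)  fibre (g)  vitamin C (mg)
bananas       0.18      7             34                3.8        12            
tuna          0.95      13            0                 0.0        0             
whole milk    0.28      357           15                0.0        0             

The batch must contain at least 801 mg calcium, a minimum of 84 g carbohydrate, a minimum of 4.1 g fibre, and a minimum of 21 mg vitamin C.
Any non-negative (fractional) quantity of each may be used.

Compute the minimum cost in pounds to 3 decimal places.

£0.934

Let x1 = servings of bananas, x2 = servings of tuna, x3 = servings of whole milk.
min 0.18x1 + 0.95x2 + 0.28x3 with:
  7x1 + 13x2 + 357x3 ≥ 801   (calcium)
  34x1 + 15x3 ≥ 84   (carbohydrate)
  3.8x1 ≥ 4.1   (fibre)
  12x1 ≥ 21   (vitamin C)
  x1, x2, x3 ≥ 0.
The cheapest feasible vertex uses only bananas, whole milk; tuna is not used. The calcium and vitamin C requirements are met with equality.
Optimal quantities: bananas = 1.75 servings, whole milk = 2.209 servings.
Cost = 0.18·1.75 + 0.28·2.209 = 0.93352.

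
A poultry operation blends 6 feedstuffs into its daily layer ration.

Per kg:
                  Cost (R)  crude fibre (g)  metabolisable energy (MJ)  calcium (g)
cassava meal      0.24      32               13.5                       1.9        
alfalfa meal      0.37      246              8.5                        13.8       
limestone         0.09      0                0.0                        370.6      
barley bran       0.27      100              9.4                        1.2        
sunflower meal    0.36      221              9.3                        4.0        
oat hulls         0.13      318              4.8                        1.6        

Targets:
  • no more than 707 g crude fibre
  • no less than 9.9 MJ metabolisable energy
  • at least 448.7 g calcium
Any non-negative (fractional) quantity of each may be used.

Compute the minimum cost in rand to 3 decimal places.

R0.285

Set it up as a linear program. Let x1 = kg of cassava meal, x2 = kg of alfalfa meal, x3 = kg of limestone, x4 = kg of barley bran, x5 = kg of sunflower meal, x6 = kg of oat hulls.
Minimize 0.24x1 + 0.37x2 + 0.09x3 + 0.27x4 + 0.36x5 + 0.13x6 s.t.:
  32x1 + 246x2 + 100x4 + 221x5 + 318x6 ≤ 707   (crude fibre)
  13.5x1 + 8.5x2 + 9.4x4 + 9.3x5 + 4.8x6 ≥ 9.9   (metabolisable energy)
  1.9x1 + 13.8x2 + 370.6x3 + 1.2x4 + 4x5 + 1.6x6 ≥ 448.7   (calcium)
  x1, x2, x3, x4, x5, x6 ≥ 0.
At the optimum only cassava meal, limestone are positive (alfalfa meal, barley bran, sunflower meal, oat hulls = 0). Binding constraints: metabolisable energy and calcium.
So cassava meal = 0.7333 kg, limestone = 1.207 kg.
Objective = 0.24·0.7333 + 0.09·1.207 = 0.28462.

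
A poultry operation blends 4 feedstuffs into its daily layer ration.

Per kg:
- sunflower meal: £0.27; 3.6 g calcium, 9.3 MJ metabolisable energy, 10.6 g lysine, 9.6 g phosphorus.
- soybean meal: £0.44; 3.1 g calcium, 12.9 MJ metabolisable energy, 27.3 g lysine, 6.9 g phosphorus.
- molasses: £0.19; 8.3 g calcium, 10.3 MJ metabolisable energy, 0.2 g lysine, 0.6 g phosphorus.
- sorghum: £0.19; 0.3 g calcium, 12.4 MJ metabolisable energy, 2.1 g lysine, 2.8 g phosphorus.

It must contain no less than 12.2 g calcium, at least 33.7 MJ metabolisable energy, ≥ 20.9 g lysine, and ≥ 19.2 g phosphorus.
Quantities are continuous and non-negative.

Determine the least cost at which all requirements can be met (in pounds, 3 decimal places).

Treat it as an LP. Let x1 = kg of sunflower meal, x2 = kg of soybean meal, x3 = kg of molasses, x4 = kg of sorghum.
Minimize 0.27x1 + 0.44x2 + 0.19x3 + 0.19x4 with:
  3.6x1 + 3.1x2 + 8.3x3 + 0.3x4 ≥ 12.2   (calcium)
  9.3x1 + 12.9x2 + 10.3x3 + 12.4x4 ≥ 33.7   (metabolisable energy)
  10.6x1 + 27.3x2 + 0.2x3 + 2.1x4 ≥ 20.9   (lysine)
  9.6x1 + 6.9x2 + 0.6x3 + 2.8x4 ≥ 19.2   (phosphorus)
  x1, x2, x3, x4 ≥ 0.
All 4 inputs are positive at the optimum. The calcium, metabolisable energy, lysine, phosphorus requirements are met with equality.
Optimal quantities: sunflower meal = 1.682 kg, soybean meal = 0.04313 kg, molasses = 0.694 kg, sorghum = 0.8348 kg.
Hence cost = 0.27·1.682 + 0.44·0.04313 + 0.19·0.694 + 0.19·0.8348 = £0.76359.

£0.764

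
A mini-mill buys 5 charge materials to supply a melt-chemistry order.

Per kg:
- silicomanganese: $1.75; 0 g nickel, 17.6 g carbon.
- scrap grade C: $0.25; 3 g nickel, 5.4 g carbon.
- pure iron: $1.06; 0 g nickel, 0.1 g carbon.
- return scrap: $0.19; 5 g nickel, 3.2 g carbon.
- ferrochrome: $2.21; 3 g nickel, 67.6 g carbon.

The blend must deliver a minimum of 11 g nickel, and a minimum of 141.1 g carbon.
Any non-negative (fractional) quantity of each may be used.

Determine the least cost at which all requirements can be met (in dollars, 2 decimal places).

Treat it as an LP. Let x1 = kg of silicomanganese, x2 = kg of scrap grade C, x3 = kg of pure iron, x4 = kg of return scrap, x5 = kg of ferrochrome.
min 1.75x1 + 0.25x2 + 1.06x3 + 0.19x4 + 2.21x5 with:
  3x2 + 5x4 + 3x5 ≥ 11   (nickel)
  17.6x1 + 5.4x2 + 0.1x3 + 3.2x4 + 67.6x5 ≥ 141.1   (carbon)
  x1, x2, x3, x4, x5 ≥ 0.
At the optimum only return scrap, ferrochrome are positive (silicomanganese, scrap grade C, pure iron = 0). The nickel and carbon requirements are met with equality.
Optimal quantities: return scrap = 0.9753 kg, ferrochrome = 2.041 kg.
Total cost: 0.19·0.9753 + 2.21·2.041 = 4.6959.

$4.70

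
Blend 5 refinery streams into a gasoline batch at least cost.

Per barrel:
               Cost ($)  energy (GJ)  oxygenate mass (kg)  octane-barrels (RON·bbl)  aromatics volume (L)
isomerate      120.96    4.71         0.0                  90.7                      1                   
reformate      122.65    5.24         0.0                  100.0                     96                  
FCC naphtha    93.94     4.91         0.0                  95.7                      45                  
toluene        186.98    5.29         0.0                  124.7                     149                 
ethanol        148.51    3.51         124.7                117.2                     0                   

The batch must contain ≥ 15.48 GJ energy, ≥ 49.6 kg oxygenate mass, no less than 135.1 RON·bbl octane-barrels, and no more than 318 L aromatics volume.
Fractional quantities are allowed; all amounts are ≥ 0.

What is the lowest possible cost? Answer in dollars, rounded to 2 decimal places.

$328.53

Set it up as a linear program. Let x1 = barrels of isomerate, x2 = barrels of reformate, x3 = barrels of FCC naphtha, x4 = barrels of toluene, x5 = barrels of ethanol.
min 120.96x1 + 122.65x2 + 93.94x3 + 186.98x4 + 148.51x5 with:
  4.71x1 + 5.24x2 + 4.91x3 + 5.29x4 + 3.51x5 ≥ 15.48   (energy)
  124.7x5 ≥ 49.6   (oxygenate mass)
  90.7x1 + 100x2 + 95.7x3 + 124.7x4 + 117.2x5 ≥ 135.1   (octane-barrels)
  1x1 + 96x2 + 45x3 + 149x4 ≤ 318   (aromatics volume)
  x1, x2, x3, x4, x5 ≥ 0.
At the optimum only FCC naphtha, ethanol are positive (isomerate, reformate, toluene = 0). Binding constraints: energy and oxygenate mass.
That vertex is x3 = 2.8684, x5 = 0.39775.
Total cost: 93.94·2.8684 + 148.51·0.39775 = 328.5273.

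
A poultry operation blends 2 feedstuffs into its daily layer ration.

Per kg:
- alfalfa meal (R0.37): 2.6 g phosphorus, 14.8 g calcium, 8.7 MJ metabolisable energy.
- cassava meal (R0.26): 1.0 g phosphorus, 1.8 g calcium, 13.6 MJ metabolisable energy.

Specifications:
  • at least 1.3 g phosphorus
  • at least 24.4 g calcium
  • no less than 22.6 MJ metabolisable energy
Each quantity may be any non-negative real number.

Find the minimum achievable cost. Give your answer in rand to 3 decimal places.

Treat it as an LP. Let x1 = kg of alfalfa meal, x2 = kg of cassava meal.
min 0.37x1 + 0.26x2 with:
  2.6x1 + 1x2 ≥ 1.3   (phosphorus)
  14.8x1 + 1.8x2 ≥ 24.4   (calcium)
  8.7x1 + 13.6x2 ≥ 22.6   (metabolisable energy)
  x1, x2 ≥ 0.
Both inputs are positive at the optimum. The calcium and metabolisable energy requirements are met with equality.
So alfalfa meal = 1.569 kg, cassava meal = 0.6583 kg.
Objective = 0.37·1.569 + 0.26·0.6583 = 0.75169.

R0.752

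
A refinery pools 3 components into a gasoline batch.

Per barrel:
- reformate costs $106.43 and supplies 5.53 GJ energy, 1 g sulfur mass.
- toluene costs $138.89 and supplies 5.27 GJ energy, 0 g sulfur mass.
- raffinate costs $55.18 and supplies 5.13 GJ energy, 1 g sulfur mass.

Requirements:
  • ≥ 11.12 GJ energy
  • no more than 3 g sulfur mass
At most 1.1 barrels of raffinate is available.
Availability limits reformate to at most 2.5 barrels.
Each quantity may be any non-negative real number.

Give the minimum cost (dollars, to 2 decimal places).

$166.11

Set it up as a linear program. Let x1 = barrels of reformate, x2 = barrels of toluene, x3 = barrels of raffinate.
Minimise 106.43x1 + 138.89x2 + 55.18x3 with:
  5.53x1 + 5.27x2 + 5.13x3 ≥ 11.12   (energy)
  1x1 + 1x3 ≤ 3   (sulfur mass)
  x3 ≤ 1.1
  x1 ≤ 2.5
  x1, x2, x3 ≥ 0.
The optimal basis is {reformate, raffinate}; toluene drops out. The energy and the raffinate cap requirements are met with equality.
Solving gives x1 = 0.9904, x3 = 1.1.
Objective = 106.43·0.9904 + 55.18·1.1 = 166.1063.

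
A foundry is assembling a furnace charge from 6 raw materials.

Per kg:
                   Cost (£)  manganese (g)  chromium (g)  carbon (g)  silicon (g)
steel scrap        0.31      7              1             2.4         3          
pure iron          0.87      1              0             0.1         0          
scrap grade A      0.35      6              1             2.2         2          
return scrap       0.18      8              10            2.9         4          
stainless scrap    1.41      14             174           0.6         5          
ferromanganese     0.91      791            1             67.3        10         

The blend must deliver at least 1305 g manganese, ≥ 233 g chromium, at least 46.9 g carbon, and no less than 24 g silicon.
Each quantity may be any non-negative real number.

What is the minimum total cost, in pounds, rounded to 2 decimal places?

£3.38

Let x1 = kg of steel scrap, x2 = kg of pure iron, x3 = kg of scrap grade A, x4 = kg of return scrap, x5 = kg of stainless scrap, x6 = kg of ferromanganese.
Minimize 0.31x1 + 0.87x2 + 0.35x3 + 0.18x4 + 1.41x5 + 0.91x6 subject to:
  7x1 + 1x2 + 6x3 + 8x4 + 14x5 + 791x6 ≥ 1305   (manganese)
  1x1 + 1x3 + 10x4 + 174x5 + 1x6 ≥ 233   (chromium)
  2.4x1 + 0.1x2 + 2.2x3 + 2.9x4 + 0.6x5 + 67.3x6 ≥ 46.9   (carbon)
  3x1 + 2x3 + 4x4 + 5x5 + 10x6 ≥ 24   (silicon)
  x1, x2, x3, x4, x5, x6 ≥ 0.
At the optimum only return scrap, stainless scrap, ferromanganese are positive (steel scrap, pure iron, scrap grade A = 0). Binding constraints: manganese, chromium, silicon.
Optimal quantities: return scrap = 0.3006 kg, stainless scrap = 1.312 kg, ferromanganese = 1.624 kg.
Total cost: 0.18·0.3006 + 1.41·1.312 + 0.91·1.624 = 3.3819.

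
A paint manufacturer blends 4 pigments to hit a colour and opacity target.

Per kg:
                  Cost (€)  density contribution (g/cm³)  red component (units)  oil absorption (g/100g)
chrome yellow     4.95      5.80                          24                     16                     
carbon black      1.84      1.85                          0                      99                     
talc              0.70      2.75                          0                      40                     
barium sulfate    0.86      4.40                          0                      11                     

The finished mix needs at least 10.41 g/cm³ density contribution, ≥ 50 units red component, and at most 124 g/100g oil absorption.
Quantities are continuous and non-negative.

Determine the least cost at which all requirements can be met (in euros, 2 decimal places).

€10.31

This is a linear program. Let x1 = kg of chrome yellow, x2 = kg of carbon black, x3 = kg of talc, x4 = kg of barium sulfate.
min 4.95x1 + 1.84x2 + 0.7x3 + 0.86x4 with:
  5.8x1 + 1.85x2 + 2.75x3 + 4.4x4 ≥ 10.41   (density contribution)
  24x1 ≥ 50   (red component)
  16x1 + 99x2 + 40x3 + 11x4 ≤ 124   (oil absorption)
  x1, x2, x3, x4 ≥ 0.
The minimum-cost mix takes nothing from carbon black, talc, barium sulfate — only chrome yellow. There the red component constraint is tight.
Optimal quantities: chrome yellow = 2.083 kg.
Total cost: 4.95·2.083 = 10.3109.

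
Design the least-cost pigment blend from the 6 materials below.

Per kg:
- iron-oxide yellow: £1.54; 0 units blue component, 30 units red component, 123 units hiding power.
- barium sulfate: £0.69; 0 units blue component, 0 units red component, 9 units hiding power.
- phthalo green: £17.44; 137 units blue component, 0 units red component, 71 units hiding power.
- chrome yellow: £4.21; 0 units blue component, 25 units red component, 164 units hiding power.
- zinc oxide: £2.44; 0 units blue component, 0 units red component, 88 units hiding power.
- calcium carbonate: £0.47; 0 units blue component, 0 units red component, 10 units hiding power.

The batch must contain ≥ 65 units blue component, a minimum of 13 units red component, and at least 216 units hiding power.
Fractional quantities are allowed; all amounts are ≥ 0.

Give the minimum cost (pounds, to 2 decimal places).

£10.56

Let x1 = kg of iron-oxide yellow, x2 = kg of barium sulfate, x3 = kg of phthalo green, x4 = kg of chrome yellow, x5 = kg of zinc oxide, x6 = kg of calcium carbonate.
Minimize 1.54x1 + 0.69x2 + 17.44x3 + 4.21x4 + 2.44x5 + 0.47x6 with:
  137x3 ≥ 65   (blue component)
  30x1 + 25x4 ≥ 13   (red component)
  123x1 + 9x2 + 71x3 + 164x4 + 88x5 + 10x6 ≥ 216   (hiding power)
  x1, x2, x3, x4, x5, x6 ≥ 0.
At the optimum only iron-oxide yellow, phthalo green are positive (barium sulfate, chrome yellow, zinc oxide, calcium carbonate = 0). The blue component and hiding power requirements are met with equality.
That vertex is x1 = 1.482, x3 = 0.4745.
Hence cost = 1.54·1.482 + 17.44·0.4745 = £10.5576.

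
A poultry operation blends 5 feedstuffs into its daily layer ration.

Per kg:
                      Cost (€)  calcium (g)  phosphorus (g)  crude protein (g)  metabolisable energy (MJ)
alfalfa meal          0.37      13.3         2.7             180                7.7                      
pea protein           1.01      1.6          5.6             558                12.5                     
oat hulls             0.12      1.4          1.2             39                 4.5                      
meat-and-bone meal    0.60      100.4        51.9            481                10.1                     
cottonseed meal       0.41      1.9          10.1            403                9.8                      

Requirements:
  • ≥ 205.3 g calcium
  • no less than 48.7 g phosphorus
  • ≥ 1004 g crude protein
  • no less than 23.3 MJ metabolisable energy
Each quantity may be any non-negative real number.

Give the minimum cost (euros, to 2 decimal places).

Set it up as a linear program. Let x1 = kg of alfalfa meal, x2 = kg of pea protein, x3 = kg of oat hulls, x4 = kg of meat-and-bone meal, x5 = kg of cottonseed meal.
min 0.37x1 + 1.01x2 + 0.12x3 + 0.6x4 + 0.41x5 subject to:
  13.3x1 + 1.6x2 + 1.4x3 + 100.4x4 + 1.9x5 ≥ 205.3   (calcium)
  2.7x1 + 5.6x2 + 1.2x3 + 51.9x4 + 10.1x5 ≥ 48.7   (phosphorus)
  180x1 + 558x2 + 39x3 + 481x4 + 403x5 ≥ 1004   (crude protein)
  7.7x1 + 12.5x2 + 4.5x3 + 10.1x4 + 9.8x5 ≥ 23.3   (metabolisable energy)
  x1, x2, x3, x4, x5 ≥ 0.
The cheapest feasible vertex uses only oat hulls, meat-and-bone meal, cottonseed meal; alfalfa meal, pea protein are not used. The calcium, crude protein, metabolisable energy requirements are met with equality.
Optimal quantities: oat hulls = 0.60163 kg, meat-and-bone meal = 2.0364 kg, cottonseed meal = 0.0025715 kg.
Total cost: 0.12·0.60163 + 0.6·2.0364 + 0.41·0.0025715 = 1.2951.

€1.30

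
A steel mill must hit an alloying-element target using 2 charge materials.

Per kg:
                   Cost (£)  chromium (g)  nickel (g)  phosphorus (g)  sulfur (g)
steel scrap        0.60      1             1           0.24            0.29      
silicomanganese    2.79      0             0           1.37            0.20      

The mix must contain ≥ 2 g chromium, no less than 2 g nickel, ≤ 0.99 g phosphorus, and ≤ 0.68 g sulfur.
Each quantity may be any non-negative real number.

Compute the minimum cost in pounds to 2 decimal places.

£1.20

Let x1 = kg of steel scrap, x2 = kg of silicomanganese.
Minimise 0.6x1 + 2.79x2 subject to:
  1x1 ≥ 2   (chromium)
  1x1 ≥ 2   (nickel)
  0.24x1 + 1.37x2 ≤ 0.99   (phosphorus)
  0.29x1 + 0.2x2 ≤ 0.68   (sulfur)
  x1, x2 ≥ 0.
The optimal basis is {steel scrap}; silicomanganese drops out. Binding constraints: chromium and nickel.
That vertex is x1 = 2.
Cost = 0.6·2 = 1.2000.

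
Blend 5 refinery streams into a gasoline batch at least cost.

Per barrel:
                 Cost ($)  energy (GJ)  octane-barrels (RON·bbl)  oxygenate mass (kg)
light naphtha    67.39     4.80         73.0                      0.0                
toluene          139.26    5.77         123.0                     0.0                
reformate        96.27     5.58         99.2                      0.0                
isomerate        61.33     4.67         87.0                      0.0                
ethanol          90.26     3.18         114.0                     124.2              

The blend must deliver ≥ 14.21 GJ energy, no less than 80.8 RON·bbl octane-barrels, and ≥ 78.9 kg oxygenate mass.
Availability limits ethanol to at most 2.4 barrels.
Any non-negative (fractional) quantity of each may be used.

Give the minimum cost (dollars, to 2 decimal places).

Treat it as an LP. Let x1 = barrels of light naphtha, x2 = barrels of toluene, x3 = barrels of reformate, x4 = barrels of isomerate, x5 = barrels of ethanol.
Minimise 67.39x1 + 139.26x2 + 96.27x3 + 61.33x4 + 90.26x5 with:
  4.8x1 + 5.77x2 + 5.58x3 + 4.67x4 + 3.18x5 ≥ 14.21   (energy)
  73x1 + 123x2 + 99.2x3 + 87x4 + 114x5 ≥ 80.8   (octane-barrels)
  124.2x5 ≥ 78.9   (oxygenate mass)
  x5 ≤ 2.4
  x1, x2, x3, x4, x5 ≥ 0.
At the optimum only isomerate, ethanol are positive (light naphtha, toluene, reformate = 0). Binding constraints: energy and oxygenate mass.
So isomerate = 2.61025 barrels, ethanol = 0.635266 barrels.
Total cost: 61.33·2.61025 + 90.26·0.635266 = 217.4257.

$217.43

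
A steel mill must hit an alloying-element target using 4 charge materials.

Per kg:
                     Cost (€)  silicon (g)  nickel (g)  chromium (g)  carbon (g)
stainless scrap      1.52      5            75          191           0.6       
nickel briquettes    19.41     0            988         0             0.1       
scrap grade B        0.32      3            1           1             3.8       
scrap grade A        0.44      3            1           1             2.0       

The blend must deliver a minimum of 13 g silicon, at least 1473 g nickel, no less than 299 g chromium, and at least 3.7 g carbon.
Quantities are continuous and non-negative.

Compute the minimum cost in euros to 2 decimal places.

Set it up as a linear program. Let x1 = kg of stainless scrap, x2 = kg of nickel briquettes, x3 = kg of scrap grade B, x4 = kg of scrap grade A.
Minimize 1.52x1 + 19.41x2 + 0.32x3 + 0.44x4 s.t.:
  5x1 + 3x3 + 3x4 ≥ 13   (silicon)
  75x1 + 988x2 + 1x3 + 1x4 ≥ 1473   (nickel)
  191x1 + 1x3 + 1x4 ≥ 299   (chromium)
  0.6x1 + 0.1x2 + 3.8x3 + 2x4 ≥ 3.7   (carbon)
  x1, x2, x3, x4 ≥ 0.
The cheapest feasible vertex uses only stainless scrap, nickel briquettes; scrap grade B, scrap grade A are not used. There the nickel and carbon constraints are tight.
So stainless scrap = 5.994 kg, nickel briquettes = 1.036 kg.
Objective = 1.52·5.994 + 19.41·1.036 = 29.2196.

€29.22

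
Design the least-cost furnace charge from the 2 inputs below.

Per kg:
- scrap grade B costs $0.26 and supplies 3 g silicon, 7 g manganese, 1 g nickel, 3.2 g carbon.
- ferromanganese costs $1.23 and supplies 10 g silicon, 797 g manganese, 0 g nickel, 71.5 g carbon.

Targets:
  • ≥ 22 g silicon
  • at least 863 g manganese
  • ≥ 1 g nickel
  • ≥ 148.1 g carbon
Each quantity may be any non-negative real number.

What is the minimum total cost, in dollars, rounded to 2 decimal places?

Set it up as a linear program. Let x1 = kg of scrap grade B, x2 = kg of ferromanganese.
min 0.26x1 + 1.23x2 with:
  3x1 + 10x2 ≥ 22   (silicon)
  7x1 + 797x2 ≥ 863   (manganese)
  1x1 ≥ 1   (nickel)
  3.2x1 + 71.5x2 ≥ 148.1   (carbon)
  x1, x2 ≥ 0.
Both inputs are positive at the optimum. Binding constraints: nickel and carbon.
That vertex is x1 = 1, x2 = 2.027.
Cost = 0.26·1 + 1.23·2.027 = 2.7532.

$2.75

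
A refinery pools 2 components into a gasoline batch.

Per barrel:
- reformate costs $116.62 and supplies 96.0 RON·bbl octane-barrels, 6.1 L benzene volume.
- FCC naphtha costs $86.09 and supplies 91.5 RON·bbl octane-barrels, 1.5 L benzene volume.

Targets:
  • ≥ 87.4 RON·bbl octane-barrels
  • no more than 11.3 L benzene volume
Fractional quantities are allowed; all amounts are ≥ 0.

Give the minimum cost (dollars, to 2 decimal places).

$82.23

Let x1 = barrels of reformate, x2 = barrels of FCC naphtha.
Minimize 116.62x1 + 86.09x2 subject to:
  96x1 + 91.5x2 ≥ 87.4   (octane-barrels)
  6.1x1 + 1.5x2 ≤ 11.3   (benzene volume)
  x1, x2 ≥ 0.
The minimum-cost mix takes nothing from reformate — only FCC naphtha. The octane-barrels requirement is met with equality.
Solving gives x2 = 0.9552.
Hence cost = 86.09·0.9552 = $82.2332.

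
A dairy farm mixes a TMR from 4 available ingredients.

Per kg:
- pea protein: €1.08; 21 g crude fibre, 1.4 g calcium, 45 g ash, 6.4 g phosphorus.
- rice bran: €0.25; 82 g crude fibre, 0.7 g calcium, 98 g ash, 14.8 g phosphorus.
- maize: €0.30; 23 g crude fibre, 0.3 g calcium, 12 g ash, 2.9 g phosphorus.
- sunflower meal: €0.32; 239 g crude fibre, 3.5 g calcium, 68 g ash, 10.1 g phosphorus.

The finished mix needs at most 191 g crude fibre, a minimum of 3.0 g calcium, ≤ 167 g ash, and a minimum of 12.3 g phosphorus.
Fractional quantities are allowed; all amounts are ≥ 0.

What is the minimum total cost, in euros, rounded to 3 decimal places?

€0.595

Let x1 = kg of pea protein, x2 = kg of rice bran, x3 = kg of maize, x4 = kg of sunflower meal.
min 1.08x1 + 0.25x2 + 0.3x3 + 0.32x4 with:
  21x1 + 82x2 + 23x3 + 239x4 ≤ 191   (crude fibre)
  1.4x1 + 0.7x2 + 0.3x3 + 3.5x4 ≥ 3   (calcium)
  45x1 + 98x2 + 12x3 + 68x4 ≤ 167   (ash)
  6.4x1 + 14.8x2 + 2.9x3 + 10.1x4 ≥ 12.3   (phosphorus)
  x1, x2, x3, x4 ≥ 0.
The minimum-cost mix takes nothing from maize — only pea protein, rice bran, sunflower meal. There the crude fibre, calcium, phosphorus constraints are tight.
That vertex is x1 = 0.2917, x2 = 0.2312, x4 = 0.6942.
Cost = 1.08·0.2917 + 0.25·0.2312 + 0.32·0.6942 = 0.59498.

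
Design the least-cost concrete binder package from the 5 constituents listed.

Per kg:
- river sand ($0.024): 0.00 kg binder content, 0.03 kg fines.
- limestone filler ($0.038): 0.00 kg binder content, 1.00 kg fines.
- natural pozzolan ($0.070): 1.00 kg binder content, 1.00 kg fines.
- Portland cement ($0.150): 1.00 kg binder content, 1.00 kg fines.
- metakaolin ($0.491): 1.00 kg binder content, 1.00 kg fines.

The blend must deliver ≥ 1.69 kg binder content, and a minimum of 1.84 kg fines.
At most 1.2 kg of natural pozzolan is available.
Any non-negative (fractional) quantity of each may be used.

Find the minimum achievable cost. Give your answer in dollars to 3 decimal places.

Let x1 = kg of river sand, x2 = kg of limestone filler, x3 = kg of natural pozzolan, x4 = kg of Portland cement, x5 = kg of metakaolin.
min 0.024x1 + 0.038x2 + 0.07x3 + 0.15x4 + 0.491x5 subject to:
  1x3 + 1x4 + 1x5 ≥ 1.69   (binder content)
  0.03x1 + 1x2 + 1x3 + 1x4 + 1x5 ≥ 1.84   (fines)
  x3 ≤ 1.2
  x1, x2, x3, x4, x5 ≥ 0.
At the optimum only limestone filler, natural pozzolan, Portland cement are positive (river sand, metakaolin = 0). There the binder content, fines, the natural pozzolan cap constraints are tight.
So limestone filler = 0.15 kg, natural pozzolan = 1.2 kg, Portland cement = 0.49 kg.
Total cost: 0.038·0.15 + 0.07·1.2 + 0.15·0.49 = 0.16320.

$0.163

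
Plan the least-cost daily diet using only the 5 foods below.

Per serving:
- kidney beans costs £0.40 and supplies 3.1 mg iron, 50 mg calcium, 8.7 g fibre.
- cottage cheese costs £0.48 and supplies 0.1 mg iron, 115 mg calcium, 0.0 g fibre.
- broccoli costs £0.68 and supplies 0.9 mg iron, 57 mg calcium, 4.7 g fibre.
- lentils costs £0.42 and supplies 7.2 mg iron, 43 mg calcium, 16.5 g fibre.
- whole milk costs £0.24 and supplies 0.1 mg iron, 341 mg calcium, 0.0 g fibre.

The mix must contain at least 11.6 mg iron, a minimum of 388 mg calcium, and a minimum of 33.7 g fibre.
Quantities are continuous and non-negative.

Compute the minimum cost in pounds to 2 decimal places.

£1.07

Treat it as an LP. Let x1 = servings of kidney beans, x2 = servings of cottage cheese, x3 = servings of broccoli, x4 = servings of lentils, x5 = servings of whole milk.
Minimise 0.4x1 + 0.48x2 + 0.68x3 + 0.42x4 + 0.24x5 with:
  3.1x1 + 0.1x2 + 0.9x3 + 7.2x4 + 0.1x5 ≥ 11.6   (iron)
  50x1 + 115x2 + 57x3 + 43x4 + 341x5 ≥ 388   (calcium)
  8.7x1 + 4.7x3 + 16.5x4 ≥ 33.7   (fibre)
  x1, x2, x3, x4, x5 ≥ 0.
The optimal basis is {lentils, whole milk}; kidney beans, cottage cheese, broccoli drop out. There the calcium and fibre constraints are tight.
So lentils = 2.042 servings, whole milk = 0.8803 servings.
Total cost: 0.42·2.042 + 0.24·0.8803 = 1.0689.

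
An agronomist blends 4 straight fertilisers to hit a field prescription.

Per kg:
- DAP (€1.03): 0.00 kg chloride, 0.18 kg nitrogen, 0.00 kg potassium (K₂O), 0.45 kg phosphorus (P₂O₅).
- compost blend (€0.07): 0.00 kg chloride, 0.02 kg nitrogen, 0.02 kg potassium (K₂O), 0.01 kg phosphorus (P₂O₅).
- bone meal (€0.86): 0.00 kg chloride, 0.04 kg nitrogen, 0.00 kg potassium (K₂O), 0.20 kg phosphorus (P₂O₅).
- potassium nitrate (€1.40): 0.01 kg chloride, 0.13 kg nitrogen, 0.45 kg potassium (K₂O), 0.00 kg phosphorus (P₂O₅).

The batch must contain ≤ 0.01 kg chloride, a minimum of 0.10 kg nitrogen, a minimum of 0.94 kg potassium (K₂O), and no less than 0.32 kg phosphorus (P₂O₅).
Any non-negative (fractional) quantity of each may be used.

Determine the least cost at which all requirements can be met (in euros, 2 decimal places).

Treat it as an LP. Let x1 = kg of DAP, x2 = kg of compost blend, x3 = kg of bone meal, x4 = kg of potassium nitrate.
Minimise 1.03x1 + 0.07x2 + 0.86x3 + 1.4x4 subject to:
  0.01x4 ≤ 0.01   (chloride)
  0.18x1 + 0.02x2 + 0.04x3 + 0.13x4 ≥ 0.1   (nitrogen)
  0.02x2 + 0.45x4 ≥ 0.94   (potassium (K₂O))
  0.45x1 + 0.01x2 + 0.2x3 ≥ 0.32   (phosphorus (P₂O₅))
  x1, x2, x3, x4 ≥ 0.
The optimal basis is {compost blend, potassium nitrate}; DAP, bone meal drop out. There the potassium (K₂O) and phosphorus (P₂O₅) constraints are tight.
Optimal quantities: compost blend = 32 kg, potassium nitrate = 0.6667 kg.
Cost = 0.07·32 + 1.4·0.6667 = 3.1734.

€3.17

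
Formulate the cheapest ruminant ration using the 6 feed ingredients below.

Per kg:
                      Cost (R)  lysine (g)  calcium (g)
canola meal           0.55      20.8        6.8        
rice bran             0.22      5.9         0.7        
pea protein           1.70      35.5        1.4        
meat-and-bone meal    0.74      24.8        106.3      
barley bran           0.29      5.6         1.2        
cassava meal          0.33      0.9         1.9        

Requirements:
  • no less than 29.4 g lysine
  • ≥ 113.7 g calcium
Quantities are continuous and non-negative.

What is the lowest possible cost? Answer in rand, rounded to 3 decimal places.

R0.867

Set it up as a linear program. Let x1 = kg of canola meal, x2 = kg of rice bran, x3 = kg of pea protein, x4 = kg of meat-and-bone meal, x5 = kg of barley bran, x6 = kg of cassava meal.
Minimise 0.55x1 + 0.22x2 + 1.7x3 + 0.74x4 + 0.29x5 + 0.33x6 s.t.:
  20.8x1 + 5.9x2 + 35.5x3 + 24.8x4 + 5.6x5 + 0.9x6 ≥ 29.4   (lysine)
  6.8x1 + 0.7x2 + 1.4x3 + 106.3x4 + 1.2x5 + 1.9x6 ≥ 113.7   (calcium)
  x1, x2, x3, x4, x5, x6 ≥ 0.
The cheapest feasible vertex uses only canola meal, meat-and-bone meal; rice bran, pea protein, barley bran, cassava meal are not used. There the lysine and calcium constraints are tight.
Optimal quantities: canola meal = 0.1496 kg, meat-and-bone meal = 1.06 kg.
Hence cost = 0.55·0.1496 + 0.74·1.06 = R0.86668.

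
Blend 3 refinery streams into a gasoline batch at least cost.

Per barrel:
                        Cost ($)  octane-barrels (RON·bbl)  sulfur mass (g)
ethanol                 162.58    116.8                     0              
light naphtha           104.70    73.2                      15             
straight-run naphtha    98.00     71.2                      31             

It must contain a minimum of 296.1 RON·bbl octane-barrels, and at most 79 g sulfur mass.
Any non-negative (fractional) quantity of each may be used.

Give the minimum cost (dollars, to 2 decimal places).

$409.34

Let x1 = barrels of ethanol, x2 = barrels of light naphtha, x3 = barrels of straight-run naphtha.
min 162.58x1 + 104.7x2 + 98x3 with:
  116.8x1 + 73.2x2 + 71.2x3 ≥ 296.1   (octane-barrels)
  15x2 + 31x3 ≤ 79   (sulfur mass)
  x1, x2, x3 ≥ 0.
The optimal basis is {ethanol, straight-run naphtha}; light naphtha drops out. Binding constraints: octane-barrels and sulfur mass.
Optimal quantities: ethanol = 0.98163 barrels, straight-run naphtha = 2.5484 barrels.
Total cost: 162.58·0.98163 + 98·2.5484 = 409.3366.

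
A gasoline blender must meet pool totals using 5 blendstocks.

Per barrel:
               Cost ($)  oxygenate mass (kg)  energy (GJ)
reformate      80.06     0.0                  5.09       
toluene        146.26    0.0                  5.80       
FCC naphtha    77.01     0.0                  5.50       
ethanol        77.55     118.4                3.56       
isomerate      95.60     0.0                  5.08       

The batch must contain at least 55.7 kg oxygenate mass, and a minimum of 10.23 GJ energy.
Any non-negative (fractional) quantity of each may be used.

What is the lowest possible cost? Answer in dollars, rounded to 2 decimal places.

$156.27

Let x1 = barrels of reformate, x2 = barrels of toluene, x3 = barrels of FCC naphtha, x4 = barrels of ethanol, x5 = barrels of isomerate.
Minimize 80.06x1 + 146.26x2 + 77.01x3 + 77.55x4 + 95.6x5 s.t.:
  118.4x4 ≥ 55.7   (oxygenate mass)
  5.09x1 + 5.8x2 + 5.5x3 + 3.56x4 + 5.08x5 ≥ 10.23   (energy)
  x1, x2, x3, x4, x5 ≥ 0.
The cheapest feasible vertex uses only FCC naphtha, ethanol; reformate, toluene, isomerate are not used. The oxygenate mass and energy requirements are met with equality.
Optimal quantities: FCC naphtha = 1.5555 barrels, ethanol = 0.47044 barrels.
Objective = 77.01·1.5555 + 77.55·0.47044 = 156.2717.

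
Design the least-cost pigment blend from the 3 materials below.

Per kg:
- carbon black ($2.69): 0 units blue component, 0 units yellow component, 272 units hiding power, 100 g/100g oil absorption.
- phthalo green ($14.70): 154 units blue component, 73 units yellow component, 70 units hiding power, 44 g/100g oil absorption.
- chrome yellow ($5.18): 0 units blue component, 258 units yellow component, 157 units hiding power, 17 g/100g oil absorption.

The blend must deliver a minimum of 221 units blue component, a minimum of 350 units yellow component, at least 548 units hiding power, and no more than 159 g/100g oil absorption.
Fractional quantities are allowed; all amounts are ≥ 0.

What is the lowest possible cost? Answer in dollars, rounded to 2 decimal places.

Let x1 = kg of carbon black, x2 = kg of phthalo green, x3 = kg of chrome yellow.
Minimize 2.69x1 + 14.7x2 + 5.18x3 s.t.:
  154x2 ≥ 221   (blue component)
  73x2 + 258x3 ≥ 350   (yellow component)
  272x1 + 70x2 + 157x3 ≥ 548   (hiding power)
  100x1 + 44x2 + 17x3 ≤ 159   (oil absorption)
  x1, x2, x3 ≥ 0.
All 3 inputs are positive at the optimum. There the blue component, hiding power, oil absorption constraints are tight.
So carbon black = 0.6718 kg, phthalo green = 1.435 kg, chrome yellow = 1.687 kg.
Objective = 2.69·0.6718 + 14.7·1.435 + 5.18·1.687 = 31.6403.

$31.64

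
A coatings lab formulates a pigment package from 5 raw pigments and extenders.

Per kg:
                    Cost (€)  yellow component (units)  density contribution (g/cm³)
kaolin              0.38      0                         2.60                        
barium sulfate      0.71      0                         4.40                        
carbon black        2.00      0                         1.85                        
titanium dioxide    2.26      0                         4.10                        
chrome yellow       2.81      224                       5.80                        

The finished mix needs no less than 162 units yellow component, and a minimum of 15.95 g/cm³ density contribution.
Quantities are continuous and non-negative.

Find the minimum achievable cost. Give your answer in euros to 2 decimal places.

€3.75

Let x1 = kg of kaolin, x2 = kg of barium sulfate, x3 = kg of carbon black, x4 = kg of titanium dioxide, x5 = kg of chrome yellow.
Minimise 0.38x1 + 0.71x2 + 2x3 + 2.26x4 + 2.81x5 subject to:
  224x5 ≥ 162   (yellow component)
  2.6x1 + 4.4x2 + 1.85x3 + 4.1x4 + 5.8x5 ≥ 15.95   (density contribution)
  x1, x2, x3, x4, x5 ≥ 0.
The optimal basis is {kaolin, chrome yellow}; barium sulfate, carbon black, titanium dioxide drop out. There the yellow component and density contribution constraints are tight.
So kaolin = 4.521 kg, chrome yellow = 0.7232 kg.
Hence cost = 0.38·4.521 + 2.81·0.7232 = €3.7502.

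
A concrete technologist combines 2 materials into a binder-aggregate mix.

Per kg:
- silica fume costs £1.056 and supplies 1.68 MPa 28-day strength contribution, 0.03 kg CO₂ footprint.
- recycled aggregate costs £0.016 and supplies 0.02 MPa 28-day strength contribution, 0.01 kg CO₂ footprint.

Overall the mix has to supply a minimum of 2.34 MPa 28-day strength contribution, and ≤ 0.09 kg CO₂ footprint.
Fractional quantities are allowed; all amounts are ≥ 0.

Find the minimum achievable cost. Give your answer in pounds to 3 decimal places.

Let x1 = kg of silica fume, x2 = kg of recycled aggregate.
Minimize 1.056x1 + 0.016x2 s.t.:
  1.68x1 + 0.02x2 ≥ 2.34   (28-day strength contribution)
  0.03x1 + 0.01x2 ≤ 0.09   (CO₂ footprint)
  x1, x2 ≥ 0.
At the optimum only silica fume is positive (recycled aggregate = 0). The 28-day strength contribution requirement is met with equality.
Solving gives x1 = 1.393.
Total cost: 1.056·1.393 = 1.47101.

£1.471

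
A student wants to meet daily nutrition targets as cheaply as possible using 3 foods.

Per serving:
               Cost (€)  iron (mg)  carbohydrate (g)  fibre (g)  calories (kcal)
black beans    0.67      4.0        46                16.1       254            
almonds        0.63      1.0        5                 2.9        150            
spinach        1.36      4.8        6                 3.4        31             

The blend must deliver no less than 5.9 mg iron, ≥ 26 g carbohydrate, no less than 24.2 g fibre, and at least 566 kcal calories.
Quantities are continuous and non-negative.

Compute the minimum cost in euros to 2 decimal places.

€1.49

This is a linear program. Let x1 = servings of black beans, x2 = servings of almonds, x3 = servings of spinach.
Minimize 0.67x1 + 0.63x2 + 1.36x3 subject to:
  4x1 + 1x2 + 4.8x3 ≥ 5.9   (iron)
  46x1 + 5x2 + 6x3 ≥ 26   (carbohydrate)
  16.1x1 + 2.9x2 + 3.4x3 ≥ 24.2   (fibre)
  254x1 + 150x2 + 31x3 ≥ 566   (calories)
  x1, x2, x3 ≥ 0.
The optimal basis is {black beans}; almonds, spinach drop out. There the calories constraint is tight.
Optimal quantities: black beans = 2.228 servings.
Cost = 0.67·2.228 = 1.4928.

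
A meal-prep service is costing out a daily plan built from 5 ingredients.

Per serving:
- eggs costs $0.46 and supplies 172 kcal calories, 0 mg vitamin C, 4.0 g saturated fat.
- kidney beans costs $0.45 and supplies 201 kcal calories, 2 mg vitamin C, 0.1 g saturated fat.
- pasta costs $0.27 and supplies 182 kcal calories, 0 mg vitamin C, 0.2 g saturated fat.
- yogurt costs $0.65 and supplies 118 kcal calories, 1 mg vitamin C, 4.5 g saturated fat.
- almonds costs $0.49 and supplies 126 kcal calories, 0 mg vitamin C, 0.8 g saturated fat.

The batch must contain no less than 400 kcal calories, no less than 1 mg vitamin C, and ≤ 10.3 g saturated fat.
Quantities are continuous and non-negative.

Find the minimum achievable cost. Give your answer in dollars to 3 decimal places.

$0.669

Set it up as a linear program. Let x1 = servings of eggs, x2 = servings of kidney beans, x3 = servings of pasta, x4 = servings of yogurt, x5 = servings of almonds.
Minimise 0.46x1 + 0.45x2 + 0.27x3 + 0.65x4 + 0.49x5 with:
  172x1 + 201x2 + 182x3 + 118x4 + 126x5 ≥ 400   (calories)
  2x2 + 1x4 ≥ 1   (vitamin C)
  4x1 + 0.1x2 + 0.2x3 + 4.5x4 + 0.8x5 ≤ 10.3   (saturated fat)
  x1, x2, x3, x4, x5 ≥ 0.
The optimal basis is {kidney beans, pasta}; eggs, yogurt, almonds drop out. The calories and vitamin C requirements are met with equality.
So kidney beans = 0.5 servings, pasta = 1.646 servings.
Objective = 0.45·0.5 + 0.27·1.646 = 0.66942.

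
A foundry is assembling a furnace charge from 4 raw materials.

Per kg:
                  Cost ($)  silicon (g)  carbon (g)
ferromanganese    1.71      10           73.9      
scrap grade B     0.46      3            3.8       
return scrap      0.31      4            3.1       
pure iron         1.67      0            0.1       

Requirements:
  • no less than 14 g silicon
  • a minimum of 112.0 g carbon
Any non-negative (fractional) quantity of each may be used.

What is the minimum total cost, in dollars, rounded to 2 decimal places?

$2.59

Let x1 = kg of ferromanganese, x2 = kg of scrap grade B, x3 = kg of return scrap, x4 = kg of pure iron.
Minimize 1.71x1 + 0.46x2 + 0.31x3 + 1.67x4 subject to:
  10x1 + 3x2 + 4x3 ≥ 14   (silicon)
  73.9x1 + 3.8x2 + 3.1x3 + 0.1x4 ≥ 112   (carbon)
  x1, x2, x3, x4 ≥ 0.
The optimal basis is {ferromanganese}; scrap grade B, return scrap, pure iron drop out. Binding constraint: carbon.
Optimal quantities: ferromanganese = 1.516 kg.
Objective = 1.71·1.516 = 2.5924.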